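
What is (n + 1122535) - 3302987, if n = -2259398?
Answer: -4439850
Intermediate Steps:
(n + 1122535) - 3302987 = (-2259398 + 1122535) - 3302987 = -1136863 - 3302987 = -4439850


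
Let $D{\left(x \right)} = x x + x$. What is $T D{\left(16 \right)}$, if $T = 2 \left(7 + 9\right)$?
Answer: $8704$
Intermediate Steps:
$D{\left(x \right)} = x + x^{2}$ ($D{\left(x \right)} = x^{2} + x = x + x^{2}$)
$T = 32$ ($T = 2 \cdot 16 = 32$)
$T D{\left(16 \right)} = 32 \cdot 16 \left(1 + 16\right) = 32 \cdot 16 \cdot 17 = 32 \cdot 272 = 8704$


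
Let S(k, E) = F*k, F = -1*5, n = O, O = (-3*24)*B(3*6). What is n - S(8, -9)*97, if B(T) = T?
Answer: 2584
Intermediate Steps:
O = -1296 (O = (-3*24)*(3*6) = -72*18 = -1296)
n = -1296
F = -5
S(k, E) = -5*k
n - S(8, -9)*97 = -1296 - (-5*8)*97 = -1296 - (-40)*97 = -1296 - 1*(-3880) = -1296 + 3880 = 2584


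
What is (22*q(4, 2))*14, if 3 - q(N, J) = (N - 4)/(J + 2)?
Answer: 924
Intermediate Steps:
q(N, J) = 3 - (-4 + N)/(2 + J) (q(N, J) = 3 - (N - 4)/(J + 2) = 3 - (-4 + N)/(2 + J))
(22*q(4, 2))*14 = (22*((10 - 1*4 + 3*2)/(2 + 2)))*14 = (22*((10 - 4 + 6)/4))*14 = (22*((¼)*12))*14 = (22*3)*14 = 66*14 = 924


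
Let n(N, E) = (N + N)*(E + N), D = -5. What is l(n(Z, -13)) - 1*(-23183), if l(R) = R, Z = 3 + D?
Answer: 23243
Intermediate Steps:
Z = -2 (Z = 3 - 5 = -2)
n(N, E) = 2*N*(E + N) (n(N, E) = (2*N)*(E + N) = 2*N*(E + N))
l(n(Z, -13)) - 1*(-23183) = 2*(-2)*(-13 - 2) - 1*(-23183) = 2*(-2)*(-15) + 23183 = 60 + 23183 = 23243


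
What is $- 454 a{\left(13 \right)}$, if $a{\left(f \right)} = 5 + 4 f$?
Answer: $-25878$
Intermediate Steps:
$- 454 a{\left(13 \right)} = - 454 \left(5 + 4 \cdot 13\right) = - 454 \left(5 + 52\right) = \left(-454\right) 57 = -25878$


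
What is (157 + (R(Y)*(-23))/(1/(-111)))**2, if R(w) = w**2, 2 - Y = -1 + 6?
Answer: 535181956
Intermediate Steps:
Y = -3 (Y = 2 - (-1 + 6) = 2 - 1*5 = 2 - 5 = -3)
(157 + (R(Y)*(-23))/(1/(-111)))**2 = (157 + ((-3)**2*(-23))/(1/(-111)))**2 = (157 + (9*(-23))/(-1/111))**2 = (157 - 207*(-111))**2 = (157 + 22977)**2 = 23134**2 = 535181956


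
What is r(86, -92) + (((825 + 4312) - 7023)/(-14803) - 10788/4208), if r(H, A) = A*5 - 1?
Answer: -7216980135/15572756 ≈ -463.44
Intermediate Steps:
r(H, A) = -1 + 5*A (r(H, A) = 5*A - 1 = -1 + 5*A)
r(86, -92) + (((825 + 4312) - 7023)/(-14803) - 10788/4208) = (-1 + 5*(-92)) + (((825 + 4312) - 7023)/(-14803) - 10788/4208) = (-1 - 460) + ((5137 - 7023)*(-1/14803) - 10788*1/4208) = -461 + (-1886*(-1/14803) - 2697/1052) = -461 + (1886/14803 - 2697/1052) = -461 - 37939619/15572756 = -7216980135/15572756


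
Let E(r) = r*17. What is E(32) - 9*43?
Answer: 157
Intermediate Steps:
E(r) = 17*r
E(32) - 9*43 = 17*32 - 9*43 = 544 - 1*387 = 544 - 387 = 157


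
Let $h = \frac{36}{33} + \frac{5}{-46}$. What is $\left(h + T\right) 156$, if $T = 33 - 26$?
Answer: $\frac{315042}{253} \approx 1245.2$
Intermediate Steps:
$T = 7$ ($T = 33 - 26 = 7$)
$h = \frac{497}{506}$ ($h = 36 \cdot \frac{1}{33} + 5 \left(- \frac{1}{46}\right) = \frac{12}{11} - \frac{5}{46} = \frac{497}{506} \approx 0.98221$)
$\left(h + T\right) 156 = \left(\frac{497}{506} + 7\right) 156 = \frac{4039}{506} \cdot 156 = \frac{315042}{253}$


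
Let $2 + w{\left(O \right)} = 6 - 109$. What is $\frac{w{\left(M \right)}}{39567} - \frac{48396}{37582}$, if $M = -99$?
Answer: $- \frac{319805107}{247834499} \approx -1.2904$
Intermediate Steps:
$w{\left(O \right)} = -105$ ($w{\left(O \right)} = -2 + \left(6 - 109\right) = -2 - 103 = -105$)
$\frac{w{\left(M \right)}}{39567} - \frac{48396}{37582} = - \frac{105}{39567} - \frac{48396}{37582} = \left(-105\right) \frac{1}{39567} - \frac{24198}{18791} = - \frac{35}{13189} - \frac{24198}{18791} = - \frac{319805107}{247834499}$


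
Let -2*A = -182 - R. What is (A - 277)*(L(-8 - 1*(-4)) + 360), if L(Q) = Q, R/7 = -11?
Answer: -79922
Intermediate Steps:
R = -77 (R = 7*(-11) = -77)
A = 105/2 (A = -(-182 - 1*(-77))/2 = -(-182 + 77)/2 = -1/2*(-105) = 105/2 ≈ 52.500)
(A - 277)*(L(-8 - 1*(-4)) + 360) = (105/2 - 277)*((-8 - 1*(-4)) + 360) = -449*((-8 + 4) + 360)/2 = -449*(-4 + 360)/2 = -449/2*356 = -79922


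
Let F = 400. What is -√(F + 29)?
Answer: -√429 ≈ -20.712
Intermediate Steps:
-√(F + 29) = -√(400 + 29) = -√429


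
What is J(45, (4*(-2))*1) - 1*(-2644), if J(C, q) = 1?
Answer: 2645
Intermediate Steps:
J(45, (4*(-2))*1) - 1*(-2644) = 1 - 1*(-2644) = 1 + 2644 = 2645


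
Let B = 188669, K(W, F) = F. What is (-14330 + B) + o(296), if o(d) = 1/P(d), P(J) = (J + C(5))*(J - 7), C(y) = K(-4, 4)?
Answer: 15115191301/86700 ≈ 1.7434e+5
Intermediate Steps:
C(y) = 4
P(J) = (-7 + J)*(4 + J) (P(J) = (J + 4)*(J - 7) = (4 + J)*(-7 + J) = (-7 + J)*(4 + J))
o(d) = 1/(-28 + d**2 - 3*d)
(-14330 + B) + o(296) = (-14330 + 188669) + 1/(-28 + 296**2 - 3*296) = 174339 + 1/(-28 + 87616 - 888) = 174339 + 1/86700 = 15115191301/86700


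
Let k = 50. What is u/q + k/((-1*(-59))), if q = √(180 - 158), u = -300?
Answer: 50/59 - 150*√22/11 ≈ -63.113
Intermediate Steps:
q = √22 ≈ 4.6904
u/q + k/((-1*(-59))) = -300*√22/22 + 50/((-1*(-59))) = -150*√22/11 + 50/59 = 50/59 - 150*√22/11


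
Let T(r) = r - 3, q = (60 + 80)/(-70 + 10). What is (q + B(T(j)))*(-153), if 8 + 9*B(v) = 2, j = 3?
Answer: 459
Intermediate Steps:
q = -7/3 (q = 140/(-60) = 140*(-1/60) = -7/3 ≈ -2.3333)
T(r) = -3 + r
B(v) = -2/3 (B(v) = -8/9 + (1/9)*2 = -8/9 + 2/9 = -2/3)
(q + B(T(j)))*(-153) = (-7/3 - 2/3)*(-153) = -3*(-153) = 459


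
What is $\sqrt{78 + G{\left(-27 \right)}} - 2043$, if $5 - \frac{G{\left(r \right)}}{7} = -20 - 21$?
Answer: $-2023$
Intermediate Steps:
$G{\left(r \right)} = 322$ ($G{\left(r \right)} = 35 - 7 \left(-20 - 21\right) = 35 - -287 = 35 + 287 = 322$)
$\sqrt{78 + G{\left(-27 \right)}} - 2043 = \sqrt{78 + 322} - 2043 = \sqrt{400} - 2043 = 20 - 2043 = -2023$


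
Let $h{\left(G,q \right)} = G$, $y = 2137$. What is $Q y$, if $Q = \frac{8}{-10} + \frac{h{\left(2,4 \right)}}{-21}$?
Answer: $- \frac{200878}{105} \approx -1913.1$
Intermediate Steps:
$Q = - \frac{94}{105}$ ($Q = \frac{8}{-10} + \frac{2}{-21} = 8 \left(- \frac{1}{10}\right) + 2 \left(- \frac{1}{21}\right) = - \frac{4}{5} - \frac{2}{21} = - \frac{94}{105} \approx -0.89524$)
$Q y = \left(- \frac{94}{105}\right) 2137 = - \frac{200878}{105}$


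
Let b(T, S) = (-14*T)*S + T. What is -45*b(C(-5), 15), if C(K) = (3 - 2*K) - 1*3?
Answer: 94050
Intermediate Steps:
C(K) = -2*K (C(K) = (3 - 2*K) - 3 = -2*K)
b(T, S) = T - 14*S*T (b(T, S) = -14*S*T + T = T - 14*S*T)
-45*b(C(-5), 15) = -45*(-2*(-5))*(1 - 14*15) = -450*(1 - 210) = -450*(-209) = -45*(-2090) = 94050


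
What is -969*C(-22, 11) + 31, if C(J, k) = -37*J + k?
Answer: -799394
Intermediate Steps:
C(J, k) = k - 37*J
-969*C(-22, 11) + 31 = -969*(11 - 37*(-22)) + 31 = -969*(11 + 814) + 31 = -969*825 + 31 = -799425 + 31 = -799394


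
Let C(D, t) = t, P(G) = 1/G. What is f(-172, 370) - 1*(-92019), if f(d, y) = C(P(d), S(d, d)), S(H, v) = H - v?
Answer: 92019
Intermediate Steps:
f(d, y) = 0 (f(d, y) = d - d = 0)
f(-172, 370) - 1*(-92019) = 0 - 1*(-92019) = 0 + 92019 = 92019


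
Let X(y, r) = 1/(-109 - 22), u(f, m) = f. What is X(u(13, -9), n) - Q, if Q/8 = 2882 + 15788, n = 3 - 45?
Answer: -19566161/131 ≈ -1.4936e+5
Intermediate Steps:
n = -42
X(y, r) = -1/131 (X(y, r) = 1/(-131) = -1/131)
Q = 149360 (Q = 8*(2882 + 15788) = 8*18670 = 149360)
X(u(13, -9), n) - Q = -1/131 - 1*149360 = -1/131 - 149360 = -19566161/131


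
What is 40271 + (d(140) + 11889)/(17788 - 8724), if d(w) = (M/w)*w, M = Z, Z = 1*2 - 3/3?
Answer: 182514117/4532 ≈ 40272.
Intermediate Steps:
Z = 1 (Z = 2 - 3*⅓ = 2 - 1 = 1)
M = 1
d(w) = 1 (d(w) = (1/w)*w = w/w = 1)
40271 + (d(140) + 11889)/(17788 - 8724) = 40271 + (1 + 11889)/(17788 - 8724) = 40271 + 11890/9064 = 40271 + 11890*(1/9064) = 40271 + 5945/4532 = 182514117/4532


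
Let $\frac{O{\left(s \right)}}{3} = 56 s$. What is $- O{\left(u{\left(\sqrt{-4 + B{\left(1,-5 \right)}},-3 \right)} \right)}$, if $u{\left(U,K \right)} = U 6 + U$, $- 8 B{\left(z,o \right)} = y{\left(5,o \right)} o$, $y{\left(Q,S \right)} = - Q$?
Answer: $- 294 i \sqrt{114} \approx - 3139.1 i$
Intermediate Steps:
$B{\left(z,o \right)} = \frac{5 o}{8}$ ($B{\left(z,o \right)} = - \frac{\left(-1\right) 5 o}{8} = - \frac{\left(-5\right) o}{8} = \frac{5 o}{8}$)
$u{\left(U,K \right)} = 7 U$ ($u{\left(U,K \right)} = 6 U + U = 7 U$)
$O{\left(s \right)} = 168 s$ ($O{\left(s \right)} = 3 \cdot 56 s = 168 s$)
$- O{\left(u{\left(\sqrt{-4 + B{\left(1,-5 \right)}},-3 \right)} \right)} = - 168 \cdot 7 \sqrt{-4 + \frac{5}{8} \left(-5\right)} = - 168 \cdot 7 \sqrt{-4 - \frac{25}{8}} = - 168 \cdot 7 \sqrt{- \frac{57}{8}} = - 168 \cdot 7 \frac{i \sqrt{114}}{4} = - 168 \frac{7 i \sqrt{114}}{4} = - 294 i \sqrt{114}$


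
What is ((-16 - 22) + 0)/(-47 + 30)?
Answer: 38/17 ≈ 2.2353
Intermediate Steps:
((-16 - 22) + 0)/(-47 + 30) = (-38 + 0)/(-17) = -1/17*(-38) = 38/17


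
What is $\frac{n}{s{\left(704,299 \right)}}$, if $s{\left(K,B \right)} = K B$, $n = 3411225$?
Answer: $\frac{3411225}{210496} \approx 16.206$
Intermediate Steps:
$s{\left(K,B \right)} = B K$
$\frac{n}{s{\left(704,299 \right)}} = \frac{3411225}{299 \cdot 704} = \frac{3411225}{210496}$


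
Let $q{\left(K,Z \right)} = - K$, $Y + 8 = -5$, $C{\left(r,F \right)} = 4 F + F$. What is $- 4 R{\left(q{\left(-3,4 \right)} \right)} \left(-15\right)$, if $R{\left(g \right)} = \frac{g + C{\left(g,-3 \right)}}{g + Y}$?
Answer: $72$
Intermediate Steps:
$C{\left(r,F \right)} = 5 F$
$Y = -13$ ($Y = -8 - 5 = -13$)
$R{\left(g \right)} = \frac{-15 + g}{-13 + g}$ ($R{\left(g \right)} = \frac{g + 5 \left(-3\right)}{g - 13} = \frac{g - 15}{-13 + g} = \frac{-15 + g}{-13 + g}$)
$- 4 R{\left(q{\left(-3,4 \right)} \right)} \left(-15\right) = - 4 \frac{-15 - -3}{-13 - -3} \left(-15\right) = - 4 \frac{-15 + 3}{-13 + 3} \left(-15\right) = - 4 \frac{1}{-10} \left(-12\right) \left(-15\right) = - 4 \left(\left(- \frac{1}{10}\right) \left(-12\right)\right) \left(-15\right) = \left(-4\right) \frac{6}{5} \left(-15\right) = \left(- \frac{24}{5}\right) \left(-15\right) = 72$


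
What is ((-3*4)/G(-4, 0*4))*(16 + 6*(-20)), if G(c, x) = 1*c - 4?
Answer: -156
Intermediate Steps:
G(c, x) = -4 + c (G(c, x) = c - 4 = -4 + c)
((-3*4)/G(-4, 0*4))*(16 + 6*(-20)) = ((-3*4)/(-4 - 4))*(16 + 6*(-20)) = (-12/(-8))*(16 - 120) = -12*(-1/8)*(-104) = (3/2)*(-104) = -156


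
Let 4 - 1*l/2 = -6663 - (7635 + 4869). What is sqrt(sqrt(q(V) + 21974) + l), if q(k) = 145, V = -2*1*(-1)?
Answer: sqrt(38342 + sqrt(22119)) ≈ 196.19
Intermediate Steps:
V = 2 (V = -2*(-1) = 2)
l = 38342 (l = 8 - 2*(-6663 - (7635 + 4869)) = 8 - 2*(-6663 - 1*12504) = 8 - 2*(-6663 - 12504) = 8 - 2*(-19167) = 8 + 38334 = 38342)
sqrt(sqrt(q(V) + 21974) + l) = sqrt(sqrt(145 + 21974) + 38342) = sqrt(sqrt(22119) + 38342) = sqrt(38342 + sqrt(22119))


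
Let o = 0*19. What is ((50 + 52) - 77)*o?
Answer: 0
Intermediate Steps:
o = 0
((50 + 52) - 77)*o = ((50 + 52) - 77)*0 = (102 - 77)*0 = 25*0 = 0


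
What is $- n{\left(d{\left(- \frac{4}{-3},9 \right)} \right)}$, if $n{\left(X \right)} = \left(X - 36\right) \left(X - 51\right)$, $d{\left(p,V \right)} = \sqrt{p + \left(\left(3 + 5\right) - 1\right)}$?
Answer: $- \frac{5533}{3} + 145 \sqrt{3} \approx -1593.2$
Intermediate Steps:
$d{\left(p,V \right)} = \sqrt{7 + p}$ ($d{\left(p,V \right)} = \sqrt{p + \left(8 - 1\right)} = \sqrt{p + 7} = \sqrt{7 + p}$)
$n{\left(X \right)} = \left(-51 + X\right) \left(-36 + X\right)$ ($n{\left(X \right)} = \left(-36 + X\right) \left(-51 + X\right) = \left(-51 + X\right) \left(-36 + X\right)$)
$- n{\left(d{\left(- \frac{4}{-3},9 \right)} \right)} = - (1836 + \left(\sqrt{7 - \frac{4}{-3}}\right)^{2} - 87 \sqrt{7 - \frac{4}{-3}}) = - (1836 + \left(\sqrt{7 - - \frac{4}{3}}\right)^{2} - 87 \sqrt{7 - - \frac{4}{3}}) = - (1836 + \left(\sqrt{7 + \frac{4}{3}}\right)^{2} - 87 \sqrt{7 + \frac{4}{3}}) = - (1836 + \left(\sqrt{\frac{25}{3}}\right)^{2} - 87 \sqrt{\frac{25}{3}}) = - (1836 + \left(\frac{5 \sqrt{3}}{3}\right)^{2} - 87 \frac{5 \sqrt{3}}{3}) = - (1836 + \frac{25}{3} - 145 \sqrt{3}) = - (\frac{5533}{3} - 145 \sqrt{3}) = - \frac{5533}{3} + 145 \sqrt{3}$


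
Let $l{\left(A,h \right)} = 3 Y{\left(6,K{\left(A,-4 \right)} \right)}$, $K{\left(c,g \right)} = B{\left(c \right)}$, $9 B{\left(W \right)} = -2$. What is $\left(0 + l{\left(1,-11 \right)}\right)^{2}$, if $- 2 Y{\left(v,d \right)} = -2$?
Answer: $9$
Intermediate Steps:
$B{\left(W \right)} = - \frac{2}{9}$ ($B{\left(W \right)} = \frac{1}{9} \left(-2\right) = - \frac{2}{9}$)
$K{\left(c,g \right)} = - \frac{2}{9}$
$Y{\left(v,d \right)} = 1$ ($Y{\left(v,d \right)} = \left(- \frac{1}{2}\right) \left(-2\right) = 1$)
$l{\left(A,h \right)} = 3$ ($l{\left(A,h \right)} = 3 \cdot 1 = 3$)
$\left(0 + l{\left(1,-11 \right)}\right)^{2} = \left(0 + 3\right)^{2} = 3^{2} = 9$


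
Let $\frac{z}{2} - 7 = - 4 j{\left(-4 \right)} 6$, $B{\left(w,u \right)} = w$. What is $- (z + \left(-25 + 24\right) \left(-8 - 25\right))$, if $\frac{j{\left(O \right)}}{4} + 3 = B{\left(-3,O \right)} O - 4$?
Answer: $913$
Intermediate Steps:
$j{\left(O \right)} = -28 - 12 O$ ($j{\left(O \right)} = -12 + 4 \left(- 3 O - 4\right) = -12 + 4 \left(-4 - 3 O\right) = -12 - \left(16 + 12 O\right) = -28 - 12 O$)
$z = -946$ ($z = 14 + 2 - 4 \left(-28 - -48\right) 6 = 14 + 2 - 4 \left(-28 + 48\right) 6 = 14 + 2 \left(-4\right) 20 \cdot 6 = 14 + 2 \left(\left(-80\right) 6\right) = 14 + 2 \left(-480\right) = 14 - 960 = -946$)
$- (z + \left(-25 + 24\right) \left(-8 - 25\right)) = - (-946 + \left(-25 + 24\right) \left(-8 - 25\right)) = - (-946 - \left(-8 - 25\right)) = - (-946 - -33) = - (-946 + 33) = \left(-1\right) \left(-913\right) = 913$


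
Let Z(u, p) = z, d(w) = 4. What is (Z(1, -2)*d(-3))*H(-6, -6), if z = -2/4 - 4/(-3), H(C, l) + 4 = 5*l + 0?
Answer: -340/3 ≈ -113.33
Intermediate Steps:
H(C, l) = -4 + 5*l (H(C, l) = -4 + (5*l + 0) = -4 + 5*l)
z = ⅚ (z = -2*¼ - 4*(-⅓) = -½ + 4/3 = ⅚ ≈ 0.83333)
Z(u, p) = ⅚
(Z(1, -2)*d(-3))*H(-6, -6) = ((⅚)*4)*(-4 + 5*(-6)) = 10*(-4 - 30)/3 = (10/3)*(-34) = -340/3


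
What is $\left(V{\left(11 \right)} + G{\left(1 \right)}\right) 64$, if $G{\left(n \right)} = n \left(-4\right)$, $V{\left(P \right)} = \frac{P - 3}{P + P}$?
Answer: $- \frac{2560}{11} \approx -232.73$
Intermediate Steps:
$V{\left(P \right)} = \frac{-3 + P}{2 P}$
$G{\left(n \right)} = - 4 n$
$\left(V{\left(11 \right)} + G{\left(1 \right)}\right) 64 = \left(\frac{-3 + 11}{2 \cdot 11} - 4\right) 64 = \left(\frac{1}{2} \cdot \frac{1}{11} \cdot 8 - 4\right) 64 = \left(\frac{4}{11} - 4\right) 64 = \left(- \frac{40}{11}\right) 64 = - \frac{2560}{11}$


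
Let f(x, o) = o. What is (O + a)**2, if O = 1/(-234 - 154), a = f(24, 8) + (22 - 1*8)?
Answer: 72846225/150544 ≈ 483.89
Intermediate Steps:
a = 22 (a = 8 + (22 - 1*8) = 8 + (22 - 8) = 8 + 14 = 22)
O = -1/388 (O = 1/(-388) = -1/388 ≈ -0.0025773)
(O + a)**2 = (-1/388 + 22)**2 = (8535/388)**2 = 72846225/150544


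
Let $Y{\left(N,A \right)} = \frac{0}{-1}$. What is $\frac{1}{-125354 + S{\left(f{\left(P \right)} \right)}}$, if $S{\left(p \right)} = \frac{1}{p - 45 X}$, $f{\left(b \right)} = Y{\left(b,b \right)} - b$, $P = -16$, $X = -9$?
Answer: $- \frac{421}{52774033} \approx -7.9774 \cdot 10^{-6}$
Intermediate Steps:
$Y{\left(N,A \right)} = 0$ ($Y{\left(N,A \right)} = 0 \left(-1\right) = 0$)
$f{\left(b \right)} = - b$ ($f{\left(b \right)} = 0 - b = - b$)
$S{\left(p \right)} = \frac{1}{405 + p}$ ($S{\left(p \right)} = \frac{1}{p - -405} = \frac{1}{p + 405} = \frac{1}{405 + p}$)
$\frac{1}{-125354 + S{\left(f{\left(P \right)} \right)}} = \frac{1}{-125354 + \frac{1}{405 - -16}} = \frac{1}{-125354 + \frac{1}{405 + 16}} = \frac{1}{-125354 + \frac{1}{421}} = \frac{1}{- \frac{52774033}{421}} = - \frac{421}{52774033}$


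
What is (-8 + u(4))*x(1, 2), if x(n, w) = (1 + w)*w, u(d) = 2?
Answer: -36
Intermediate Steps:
x(n, w) = w*(1 + w)
(-8 + u(4))*x(1, 2) = (-8 + 2)*(2*(1 + 2)) = -12*3 = -6*6 = -36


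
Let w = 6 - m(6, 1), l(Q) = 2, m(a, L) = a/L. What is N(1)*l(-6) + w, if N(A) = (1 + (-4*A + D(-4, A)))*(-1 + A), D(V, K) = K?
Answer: 0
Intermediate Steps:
N(A) = (1 - 3*A)*(-1 + A) (N(A) = (1 + (-4*A + A))*(-1 + A) = (1 - 3*A)*(-1 + A))
w = 0 (w = 6 - 6/1 = 6 - 6 = 0)
N(1)*l(-6) + w = (-1 - 3*1**2 + 4*1)*2 + 0 = (-1 - 3*1 + 4)*2 + 0 = (-1 - 3 + 4)*2 + 0 = 0*2 + 0 = 0 + 0 = 0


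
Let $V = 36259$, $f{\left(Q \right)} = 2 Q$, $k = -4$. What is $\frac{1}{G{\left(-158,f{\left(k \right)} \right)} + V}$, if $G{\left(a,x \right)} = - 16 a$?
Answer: $\frac{1}{38787} \approx 2.5782 \cdot 10^{-5}$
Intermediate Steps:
$\frac{1}{G{\left(-158,f{\left(k \right)} \right)} + V} = \frac{1}{\left(-16\right) \left(-158\right) + 36259} = \frac{1}{2528 + 36259} = \frac{1}{38787}$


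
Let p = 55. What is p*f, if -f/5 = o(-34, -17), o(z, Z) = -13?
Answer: 3575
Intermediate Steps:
f = 65 (f = -5*(-13) = 65)
p*f = 55*65 = 3575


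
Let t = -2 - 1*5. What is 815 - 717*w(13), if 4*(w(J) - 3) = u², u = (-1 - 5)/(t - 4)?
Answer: -168109/121 ≈ -1389.3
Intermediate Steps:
t = -7 (t = -2 - 5 = -7)
u = 6/11 (u = (-1 - 5)/(-7 - 4) = -6/(-11) = -6*(-1/11) = 6/11 ≈ 0.54545)
w(J) = 372/121 (w(J) = 3 + (6/11)²/4 = 3 + (¼)*(36/121) = 3 + 9/121 = 372/121)
815 - 717*w(13) = 815 - 717*372/121 = 815 - 266724/121 = -168109/121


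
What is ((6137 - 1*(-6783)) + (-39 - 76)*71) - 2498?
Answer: 2257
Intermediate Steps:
((6137 - 1*(-6783)) + (-39 - 76)*71) - 2498 = ((6137 + 6783) - 115*71) - 2498 = (12920 - 8165) - 2498 = 4755 - 2498 = 2257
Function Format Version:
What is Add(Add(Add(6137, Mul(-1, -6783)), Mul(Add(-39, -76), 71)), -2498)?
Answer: 2257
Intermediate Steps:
Add(Add(Add(6137, Mul(-1, -6783)), Mul(Add(-39, -76), 71)), -2498) = Add(Add(Add(6137, 6783), Mul(-115, 71)), -2498) = Add(Add(12920, -8165), -2498) = Add(4755, -2498) = 2257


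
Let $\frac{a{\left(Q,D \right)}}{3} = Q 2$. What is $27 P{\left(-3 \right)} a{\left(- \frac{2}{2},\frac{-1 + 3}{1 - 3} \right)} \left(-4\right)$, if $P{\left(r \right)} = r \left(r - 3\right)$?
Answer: $11664$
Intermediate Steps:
$P{\left(r \right)} = r \left(-3 + r\right)$
$a{\left(Q,D \right)} = 6 Q$ ($a{\left(Q,D \right)} = 3 Q 2 = 3 \cdot 2 Q = 6 Q$)
$27 P{\left(-3 \right)} a{\left(- \frac{2}{2},\frac{-1 + 3}{1 - 3} \right)} \left(-4\right) = 27 - 3 \left(-3 - 3\right) 6 \left(- \frac{2}{2}\right) \left(-4\right) = 27 \left(-3\right) \left(-6\right) 6 \left(\left(-2\right) \frac{1}{2}\right) \left(-4\right) = 27 \cdot 18 \cdot 6 \left(-1\right) \left(-4\right) = 27 \cdot 18 \left(-6\right) \left(-4\right) = 27 \left(\left(-108\right) \left(-4\right)\right) = 27 \cdot 432 = 11664$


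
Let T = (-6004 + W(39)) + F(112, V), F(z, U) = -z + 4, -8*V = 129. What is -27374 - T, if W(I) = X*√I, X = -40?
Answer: -21262 + 40*√39 ≈ -21012.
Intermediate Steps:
V = -129/8 (V = -⅛*129 = -129/8 ≈ -16.125)
F(z, U) = 4 - z
W(I) = -40*√I
T = -6112 - 40*√39 (T = (-6004 - 40*√39) + (4 - 1*112) = (-6004 - 40*√39) + (4 - 112) = (-6004 - 40*√39) - 108 = -6112 - 40*√39 ≈ -6361.8)
-27374 - T = -27374 - (-6112 - 40*√39) = -27374 + (6112 + 40*√39) = -21262 + 40*√39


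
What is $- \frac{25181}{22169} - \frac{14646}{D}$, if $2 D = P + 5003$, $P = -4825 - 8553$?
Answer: $\frac{438483473}{185665375} \approx 2.3617$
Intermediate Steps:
$P = -13378$ ($P = -4825 - 8553 = -13378$)
$D = - \frac{8375}{2}$ ($D = \frac{-13378 + 5003}{2} = \frac{1}{2} \left(-8375\right) = - \frac{8375}{2} \approx -4187.5$)
$- \frac{25181}{22169} - \frac{14646}{D} = - \frac{25181}{22169} - \frac{14646}{- \frac{8375}{2}} = \left(-25181\right) \frac{1}{22169} - - \frac{29292}{8375} = - \frac{25181}{22169} + \frac{29292}{8375} = \frac{438483473}{185665375}$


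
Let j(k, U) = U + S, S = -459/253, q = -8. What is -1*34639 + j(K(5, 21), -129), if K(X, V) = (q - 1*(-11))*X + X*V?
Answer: -8796763/253 ≈ -34770.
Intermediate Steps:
K(X, V) = 3*X + V*X (K(X, V) = (-8 - 1*(-11))*X + X*V = (-8 + 11)*X + V*X = 3*X + V*X)
S = -459/253 (S = -459*1/253 = -459/253 ≈ -1.8142)
j(k, U) = -459/253 + U (j(k, U) = U - 459/253 = -459/253 + U)
-1*34639 + j(K(5, 21), -129) = -1*34639 + (-459/253 - 129) = -34639 - 33096/253 = -8796763/253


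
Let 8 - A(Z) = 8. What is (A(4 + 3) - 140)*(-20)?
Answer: 2800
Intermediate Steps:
A(Z) = 0 (A(Z) = 8 - 1*8 = 8 - 8 = 0)
(A(4 + 3) - 140)*(-20) = (0 - 140)*(-20) = -140*(-20) = 2800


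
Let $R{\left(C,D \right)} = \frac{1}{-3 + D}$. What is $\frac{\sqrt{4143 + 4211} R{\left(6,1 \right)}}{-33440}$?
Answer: $\frac{\sqrt{8354}}{66880} \approx 0.0013666$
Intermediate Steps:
$\frac{\sqrt{4143 + 4211} R{\left(6,1 \right)}}{-33440} = \frac{\sqrt{4143 + 4211} \frac{1}{-3 + 1}}{-33440} = \frac{\sqrt{8354}}{-2} \left(- \frac{1}{33440}\right) = \sqrt{8354} \left(- \frac{1}{2}\right) \left(- \frac{1}{33440}\right) = - \frac{\sqrt{8354}}{2} \left(- \frac{1}{33440}\right) = \frac{\sqrt{8354}}{66880}$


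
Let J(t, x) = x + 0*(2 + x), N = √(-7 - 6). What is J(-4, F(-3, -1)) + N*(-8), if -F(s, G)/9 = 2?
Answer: -18 - 8*I*√13 ≈ -18.0 - 28.844*I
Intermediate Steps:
F(s, G) = -18 (F(s, G) = -9*2 = -18)
N = I*√13 (N = √(-13) = I*√13 ≈ 3.6056*I)
J(t, x) = x (J(t, x) = x + 0 = x)
J(-4, F(-3, -1)) + N*(-8) = -18 + (I*√13)*(-8) = -18 - 8*I*√13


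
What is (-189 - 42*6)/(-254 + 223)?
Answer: 441/31 ≈ 14.226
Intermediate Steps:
(-189 - 42*6)/(-254 + 223) = (-189 - 252)/(-31) = -441*(-1/31) = 441/31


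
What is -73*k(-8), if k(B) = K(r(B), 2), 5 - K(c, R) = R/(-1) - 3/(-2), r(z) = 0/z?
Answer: -803/2 ≈ -401.50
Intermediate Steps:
r(z) = 0
K(c, R) = 7/2 + R (K(c, R) = 5 - (R/(-1) - 3/(-2)) = 5 - (R*(-1) - 3*(-½)) = 5 - (-R + 3/2) = 5 - (3/2 - R) = 5 + (-3/2 + R) = 7/2 + R)
k(B) = 11/2 (k(B) = 7/2 + 2 = 11/2)
-73*k(-8) = -73*11/2 = -803/2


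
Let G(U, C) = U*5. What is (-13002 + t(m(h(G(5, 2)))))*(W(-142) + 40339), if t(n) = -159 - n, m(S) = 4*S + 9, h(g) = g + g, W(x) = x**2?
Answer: -808925110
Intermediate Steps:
G(U, C) = 5*U
h(g) = 2*g
m(S) = 9 + 4*S
(-13002 + t(m(h(G(5, 2)))))*(W(-142) + 40339) = (-13002 + (-159 - (9 + 4*(2*(5*5)))))*((-142)**2 + 40339) = (-13002 + (-159 - (9 + 4*(2*25))))*(20164 + 40339) = (-13002 + (-159 - (9 + 4*50)))*60503 = (-13002 + (-159 - (9 + 200)))*60503 = (-13002 + (-159 - 1*209))*60503 = (-13002 + (-159 - 209))*60503 = (-13002 - 368)*60503 = -13370*60503 = -808925110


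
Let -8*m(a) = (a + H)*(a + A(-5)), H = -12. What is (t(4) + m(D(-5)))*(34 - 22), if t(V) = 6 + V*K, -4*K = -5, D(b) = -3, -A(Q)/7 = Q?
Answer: 852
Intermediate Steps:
A(Q) = -7*Q
K = 5/4 (K = -1/4*(-5) = 5/4 ≈ 1.2500)
m(a) = -(-12 + a)*(35 + a)/8 (m(a) = -(a - 12)*(a - 7*(-5))/8 = -(-12 + a)*(a + 35)/8 = -(-12 + a)*(35 + a)/8)
t(V) = 6 + 5*V/4 (t(V) = 6 + V*(5/4) = 6 + 5*V/4)
(t(4) + m(D(-5)))*(34 - 22) = ((6 + (5/4)*4) + (105/2 - 23/8*(-3) - 1/8*(-3)**2))*(34 - 22) = ((6 + 5) + (105/2 + 69/8 - 1/8*9))*12 = (11 + (105/2 + 69/8 - 9/8))*12 = (11 + 60)*12 = 71*12 = 852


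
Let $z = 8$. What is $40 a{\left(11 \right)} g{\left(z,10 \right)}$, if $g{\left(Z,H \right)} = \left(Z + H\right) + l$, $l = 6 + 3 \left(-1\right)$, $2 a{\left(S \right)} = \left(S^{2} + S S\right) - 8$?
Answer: $98280$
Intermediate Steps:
$a{\left(S \right)} = -4 + S^{2}$ ($a{\left(S \right)} = \frac{\left(S^{2} + S S\right) - 8}{2} = \frac{\left(S^{2} + S^{2}\right) - 8}{2} = \frac{2 S^{2} - 8}{2} = \frac{-8 + 2 S^{2}}{2} = -4 + S^{2}$)
$l = 3$ ($l = 6 - 3 = 3$)
$g{\left(Z,H \right)} = 3 + H + Z$ ($g{\left(Z,H \right)} = \left(Z + H\right) + 3 = \left(H + Z\right) + 3 = 3 + H + Z$)
$40 a{\left(11 \right)} g{\left(z,10 \right)} = 40 \left(-4 + 11^{2}\right) \left(3 + 10 + 8\right) = 40 \left(-4 + 121\right) 21 = 40 \cdot 117 \cdot 21 = 4680 \cdot 21 = 98280$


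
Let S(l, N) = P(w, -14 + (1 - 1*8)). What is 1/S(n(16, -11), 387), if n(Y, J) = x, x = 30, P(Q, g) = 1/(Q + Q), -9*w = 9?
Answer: -2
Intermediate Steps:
w = -1 (w = -⅑*9 = -1)
P(Q, g) = 1/(2*Q)
n(Y, J) = 30
S(l, N) = -½ (S(l, N) = (½)/(-1) = (½)*(-1) = -½)
1/S(n(16, -11), 387) = 1/(-½) = -2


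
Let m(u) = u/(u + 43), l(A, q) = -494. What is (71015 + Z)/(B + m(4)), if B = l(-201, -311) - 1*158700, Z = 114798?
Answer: -8733211/7482114 ≈ -1.1672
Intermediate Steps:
B = -159194 (B = -494 - 1*158700 = -494 - 158700 = -159194)
m(u) = u/(43 + u)
(71015 + Z)/(B + m(4)) = (71015 + 114798)/(-159194 + 4/(43 + 4)) = 185813/(-159194 + 4/47) = 185813/(-7482114/47) = 185813*(-47/7482114) = -8733211/7482114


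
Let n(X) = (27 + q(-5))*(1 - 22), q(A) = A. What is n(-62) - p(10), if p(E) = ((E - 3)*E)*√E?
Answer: -462 - 70*√10 ≈ -683.36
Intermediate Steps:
p(E) = E^(3/2)*(-3 + E) (p(E) = ((-3 + E)*E)*√E = (E*(-3 + E))*√E = E^(3/2)*(-3 + E))
n(X) = -462 (n(X) = (27 - 5)*(1 - 22) = 22*(-21) = -462)
n(-62) - p(10) = -462 - 10^(3/2)*(-3 + 10) = -462 - 10*√10*7 = -462 - 70*√10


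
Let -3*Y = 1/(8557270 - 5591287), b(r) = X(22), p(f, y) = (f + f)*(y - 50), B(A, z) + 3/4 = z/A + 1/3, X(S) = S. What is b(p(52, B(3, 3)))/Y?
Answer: -195754878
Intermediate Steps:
B(A, z) = -5/12 + z/A (B(A, z) = -¾ + (z/A + 1/3) = -¾ + (z/A + 1*(⅓)) = -¾ + (z/A + ⅓) = -¾ + (⅓ + z/A) = -5/12 + z/A)
p(f, y) = 2*f*(-50 + y) (p(f, y) = (2*f)*(-50 + y) = 2*f*(-50 + y))
b(r) = 22
Y = -1/8897949 (Y = -1/(3*(8557270 - 5591287)) = -⅓/2965983 = -⅓*1/2965983 = -1/8897949 ≈ -1.1239e-7)
b(p(52, B(3, 3)))/Y = 22/(-1/8897949) = 22*(-8897949) = -195754878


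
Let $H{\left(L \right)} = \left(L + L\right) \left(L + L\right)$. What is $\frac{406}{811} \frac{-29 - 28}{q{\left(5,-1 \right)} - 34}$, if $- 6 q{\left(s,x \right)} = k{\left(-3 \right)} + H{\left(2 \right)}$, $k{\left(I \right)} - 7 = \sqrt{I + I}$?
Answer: $\frac{31519404}{41794885} - \frac{138852 i \sqrt{6}}{41794885} \approx 0.75414 - 0.0081378 i$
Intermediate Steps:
$k{\left(I \right)} = 7 + \sqrt{2} \sqrt{I}$ ($k{\left(I \right)} = 7 + \sqrt{I + I} = 7 + \sqrt{2 I} = 7 + \sqrt{2} \sqrt{I}$)
$H{\left(L \right)} = 4 L^{2}$ ($H{\left(L \right)} = 2 L 2 L = 4 L^{2}$)
$q{\left(s,x \right)} = - \frac{23}{6} - \frac{i \sqrt{6}}{6}$ ($q{\left(s,x \right)} = - \frac{\left(7 + \sqrt{2} \sqrt{-3}\right) + 4 \cdot 2^{2}}{6} = - \frac{\left(7 + \sqrt{2} i \sqrt{3}\right) + 4 \cdot 4}{6} = - \frac{\left(7 + i \sqrt{6}\right) + 16}{6} = - \frac{23 + i \sqrt{6}}{6} = - \frac{23}{6} - \frac{i \sqrt{6}}{6}$)
$\frac{406}{811} \frac{-29 - 28}{q{\left(5,-1 \right)} - 34} = \frac{406}{811} \frac{-29 - 28}{\left(- \frac{23}{6} - \frac{i \sqrt{6}}{6}\right) - 34} = 406 \cdot \frac{1}{811} \left(- \frac{57}{- \frac{227}{6} - \frac{i \sqrt{6}}{6}}\right) = \frac{406 \left(- \frac{57}{- \frac{227}{6} - \frac{i \sqrt{6}}{6}}\right)}{811} = - \frac{23142}{811 \left(- \frac{227}{6} - \frac{i \sqrt{6}}{6}\right)}$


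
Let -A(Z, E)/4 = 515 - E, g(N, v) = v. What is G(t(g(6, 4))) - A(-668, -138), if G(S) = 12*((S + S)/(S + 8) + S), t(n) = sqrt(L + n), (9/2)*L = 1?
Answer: 702172/269 + 1364*sqrt(38)/269 ≈ 2641.6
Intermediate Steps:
L = 2/9 (L = (2/9)*1 = 2/9 ≈ 0.22222)
t(n) = sqrt(2/9 + n)
A(Z, E) = -2060 + 4*E (A(Z, E) = -4*(515 - E) = -2060 + 4*E)
G(S) = 12*S + 24*S/(8 + S) (G(S) = 12*((2*S)/(8 + S) + S) = 12*(2*S/(8 + S) + S) = 12*(S + 2*S/(8 + S)) = 12*S + 24*S/(8 + S))
G(t(g(6, 4))) - A(-668, -138) = 12*(sqrt(2 + 9*4)/3)*(10 + sqrt(2 + 9*4)/3)/(8 + sqrt(2 + 9*4)/3) - (-2060 + 4*(-138)) = 12*(sqrt(2 + 36)/3)*(10 + sqrt(2 + 36)/3)/(8 + sqrt(2 + 36)/3) - (-2060 - 552) = 12*(sqrt(38)/3)*(10 + sqrt(38)/3)/(8 + sqrt(38)/3) - 1*(-2612) = 4*sqrt(38)*(10 + sqrt(38)/3)/(8 + sqrt(38)/3) + 2612 = 2612 + 4*sqrt(38)*(10 + sqrt(38)/3)/(8 + sqrt(38)/3)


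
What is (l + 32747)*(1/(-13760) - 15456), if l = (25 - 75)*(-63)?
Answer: -7634378716217/13760 ≈ -5.5482e+8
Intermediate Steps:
l = 3150 (l = -50*(-63) = 3150)
(l + 32747)*(1/(-13760) - 15456) = (3150 + 32747)*(1/(-13760) - 15456) = 35897*(-1/13760 - 15456) = 35897*(-212674561/13760) = -7634378716217/13760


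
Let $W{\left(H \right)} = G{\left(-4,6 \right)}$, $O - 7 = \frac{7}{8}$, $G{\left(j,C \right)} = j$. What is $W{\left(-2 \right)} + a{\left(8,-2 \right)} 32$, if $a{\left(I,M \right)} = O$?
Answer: $248$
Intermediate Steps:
$O = \frac{63}{8}$ ($O = 7 + \frac{7}{8} = \frac{63}{8} \approx 7.875$)
$W{\left(H \right)} = -4$
$a{\left(I,M \right)} = \frac{63}{8}$
$W{\left(-2 \right)} + a{\left(8,-2 \right)} 32 = -4 + \frac{63}{8} \cdot 32 = -4 + 252 = 248$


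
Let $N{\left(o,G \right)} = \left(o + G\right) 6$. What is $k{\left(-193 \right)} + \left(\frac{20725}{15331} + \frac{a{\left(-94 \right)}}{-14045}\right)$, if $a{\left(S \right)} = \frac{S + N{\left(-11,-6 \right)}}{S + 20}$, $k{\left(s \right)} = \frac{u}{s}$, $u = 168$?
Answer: $\frac{739877723271}{1537627934195} \approx 0.48118$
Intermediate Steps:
$N{\left(o,G \right)} = 6 G + 6 o$ ($N{\left(o,G \right)} = \left(G + o\right) 6 = 6 G + 6 o$)
$k{\left(s \right)} = \frac{168}{s}$
$a{\left(S \right)} = \frac{-102 + S}{20 + S}$ ($a{\left(S \right)} = \frac{S + \left(6 \left(-6\right) + 6 \left(-11\right)\right)}{S + 20} = \frac{S - 102}{20 + S} = \frac{-102 + S}{20 + S}$)
$k{\left(-193 \right)} + \left(\frac{20725}{15331} + \frac{a{\left(-94 \right)}}{-14045}\right) = \frac{168}{-193} + \left(\frac{20725}{15331} + \frac{\frac{1}{20 - 94} \left(-102 - 94\right)}{-14045}\right) = 168 \left(- \frac{1}{193}\right) + \left(20725 \cdot \frac{1}{15331} + \frac{1}{-74} \left(-196\right) \left(- \frac{1}{14045}\right)\right) = - \frac{168}{193} + \left(\frac{20725}{15331} + \left(- \frac{1}{74}\right) \left(-196\right) \left(- \frac{1}{14045}\right)\right) = - \frac{168}{193} + \left(\frac{20725}{15331} + \frac{98}{37} \left(- \frac{1}{14045}\right)\right) = - \frac{168}{193} + \left(\frac{20725}{15331} - \frac{98}{519665}\right) = - \frac{168}{193} + \frac{10768554687}{7966984115} = \frac{739877723271}{1537627934195}$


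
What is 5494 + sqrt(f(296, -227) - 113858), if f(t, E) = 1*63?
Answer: 5494 + I*sqrt(113795) ≈ 5494.0 + 337.33*I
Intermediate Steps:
f(t, E) = 63
5494 + sqrt(f(296, -227) - 113858) = 5494 + sqrt(63 - 113858) = 5494 + sqrt(-113795) = 5494 + I*sqrt(113795)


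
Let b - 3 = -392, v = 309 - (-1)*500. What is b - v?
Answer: -1198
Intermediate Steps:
v = 809 (v = 309 - 1*(-500) = 309 + 500 = 809)
b = -389 (b = 3 - 392 = -389)
b - v = -389 - 1*809 = -389 - 809 = -1198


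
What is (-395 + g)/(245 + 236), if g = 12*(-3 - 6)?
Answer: -503/481 ≈ -1.0457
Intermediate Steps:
g = -108 (g = 12*(-9) = -108)
(-395 + g)/(245 + 236) = (-395 - 108)/(245 + 236) = -503/481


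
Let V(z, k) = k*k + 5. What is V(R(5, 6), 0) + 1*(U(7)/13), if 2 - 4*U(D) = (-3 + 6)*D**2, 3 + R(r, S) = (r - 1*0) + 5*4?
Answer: 115/52 ≈ 2.2115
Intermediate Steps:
R(r, S) = 17 + r (R(r, S) = -3 + ((r - 1*0) + 5*4) = -3 + ((r + 0) + 20) = -3 + (r + 20) = -3 + (20 + r) = 17 + r)
V(z, k) = 5 + k**2 (V(z, k) = k**2 + 5 = 5 + k**2)
U(D) = 1/2 - 3*D**2/4 (U(D) = 1/2 - (-3 + 6)*D**2/4 = 1/2 - 3*D**2/4)
V(R(5, 6), 0) + 1*(U(7)/13) = (5 + 0**2) + 1*((1/2 - 3/4*7**2)/13) = (5 + 0) + 1*((1/2 - 3/4*49)*(1/13)) = 5 + 1*((1/2 - 147/4)*(1/13)) = 5 + 1*(-145/4*1/13) = 5 + 1*(-145/52) = 5 - 145/52 = 115/52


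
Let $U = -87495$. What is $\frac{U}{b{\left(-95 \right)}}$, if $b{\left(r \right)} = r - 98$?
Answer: $\frac{87495}{193} \approx 453.34$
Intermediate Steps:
$b{\left(r \right)} = -98 + r$ ($b{\left(r \right)} = r - 98 = -98 + r$)
$\frac{U}{b{\left(-95 \right)}} = - \frac{87495}{-98 - 95} = - \frac{87495}{-193} = \left(-87495\right) \left(- \frac{1}{193}\right) = \frac{87495}{193}$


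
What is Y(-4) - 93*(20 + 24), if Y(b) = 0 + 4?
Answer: -4088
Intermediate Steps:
Y(b) = 4
Y(-4) - 93*(20 + 24) = 4 - 93*(20 + 24) = 4 - 93*44 = 4 - 4092 = -4088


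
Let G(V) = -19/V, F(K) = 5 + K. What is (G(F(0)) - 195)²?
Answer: 988036/25 ≈ 39521.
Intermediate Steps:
(G(F(0)) - 195)² = (-19/(5 + 0) - 195)² = (-19/5 - 195)² = (-994/5)² = 988036/25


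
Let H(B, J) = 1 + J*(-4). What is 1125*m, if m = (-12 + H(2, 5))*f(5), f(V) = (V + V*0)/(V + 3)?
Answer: -174375/8 ≈ -21797.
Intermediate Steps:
H(B, J) = 1 - 4*J
f(V) = V/(3 + V) (f(V) = (V + 0)/(3 + V) = V/(3 + V))
m = -155/8 (m = (-12 + (1 - 4*5))*(5/(3 + 5)) = (-12 + (1 - 20))*(5/8) = (-12 - 19)*(5*(⅛)) = -31*5/8 = -155/8 ≈ -19.375)
1125*m = 1125*(-155/8) = -174375/8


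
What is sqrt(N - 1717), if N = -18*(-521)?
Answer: sqrt(7661) ≈ 87.527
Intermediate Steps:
N = 9378
sqrt(N - 1717) = sqrt(9378 - 1717) = sqrt(7661)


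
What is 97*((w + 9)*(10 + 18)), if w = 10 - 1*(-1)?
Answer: 54320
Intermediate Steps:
w = 11 (w = 10 + 1 = 11)
97*((w + 9)*(10 + 18)) = 97*((11 + 9)*(10 + 18)) = 97*(20*28) = 97*560 = 54320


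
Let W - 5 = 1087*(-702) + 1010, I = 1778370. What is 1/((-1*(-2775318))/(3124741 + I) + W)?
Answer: -4903111/3736457090231 ≈ -1.3122e-6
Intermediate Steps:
W = -762059 (W = 5 + (1087*(-702) + 1010) = 5 + (-763074 + 1010) = 5 - 762064 = -762059)
1/((-1*(-2775318))/(3124741 + I) + W) = 1/((-1*(-2775318))/(3124741 + 1778370) - 762059) = 1/(2775318/4903111 - 762059) = 1/(-3736457090231/4903111) = -4903111/3736457090231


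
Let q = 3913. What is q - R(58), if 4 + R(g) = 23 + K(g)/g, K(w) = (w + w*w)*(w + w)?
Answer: -2950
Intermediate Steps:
K(w) = 2*w*(w + w**2) (K(w) = (w + w**2)*(2*w) = 2*w*(w + w**2))
R(g) = 19 + 2*g*(1 + g) (R(g) = -4 + (23 + (2*g**2*(1 + g))/g) = -4 + (23 + 2*g*(1 + g)) = 19 + 2*g*(1 + g))
q - R(58) = 3913 - (19 + 2*58*(1 + 58)) = 3913 - (19 + 2*58*59) = 3913 - (19 + 6844) = 3913 - 1*6863 = 3913 - 6863 = -2950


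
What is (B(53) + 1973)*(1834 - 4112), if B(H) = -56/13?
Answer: -58300854/13 ≈ -4.4847e+6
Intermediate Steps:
B(H) = -56/13 (B(H) = -56*1/13 = -56/13)
(B(53) + 1973)*(1834 - 4112) = (-56/13 + 1973)*(1834 - 4112) = (25593/13)*(-2278) = -58300854/13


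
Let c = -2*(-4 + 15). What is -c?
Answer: 22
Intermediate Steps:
c = -22 (c = -2*11 = -22)
-c = -1*(-22) = 22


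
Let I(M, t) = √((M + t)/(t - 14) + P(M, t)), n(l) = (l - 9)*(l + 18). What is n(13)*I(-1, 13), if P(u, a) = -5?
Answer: 124*I*√17 ≈ 511.27*I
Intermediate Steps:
n(l) = (-9 + l)*(18 + l)
I(M, t) = √(-5 + (M + t)/(-14 + t)) (I(M, t) = √((M + t)/(t - 14) - 5) = √((M + t)/(-14 + t) - 5) = √(-5 + (M + t)/(-14 + t)))
n(13)*I(-1, 13) = (-162 + 13² + 9*13)*√((70 - 1 - 4*13)/(-14 + 13)) = (-162 + 169 + 117)*√((70 - 1 - 52)/(-1)) = 124*√(-1*17) = 124*√(-17) = 124*(I*√17) = 124*I*√17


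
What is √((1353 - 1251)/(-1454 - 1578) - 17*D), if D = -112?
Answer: √1093950527/758 ≈ 43.634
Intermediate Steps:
√((1353 - 1251)/(-1454 - 1578) - 17*D) = √((1353 - 1251)/(-1454 - 1578) - 17*(-112)) = √(102/(-3032) + 1904) = √(102*(-1/3032) + 1904) = √(-51/1516 + 1904) = √(2886413/1516) = √1093950527/758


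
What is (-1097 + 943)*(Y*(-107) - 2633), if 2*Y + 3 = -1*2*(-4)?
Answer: 446677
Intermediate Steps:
Y = 5/2 (Y = -3/2 + (-1*2*(-4))/2 = -3/2 + (-2*(-4))/2 = -3/2 + (½)*8 = -3/2 + 4 = 5/2 ≈ 2.5000)
(-1097 + 943)*(Y*(-107) - 2633) = (-1097 + 943)*((5/2)*(-107) - 2633) = -154*(-535/2 - 2633) = -154*(-5801/2) = 446677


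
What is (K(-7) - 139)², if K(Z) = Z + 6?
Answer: 19600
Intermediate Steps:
K(Z) = 6 + Z
(K(-7) - 139)² = ((6 - 7) - 139)² = (-1 - 139)² = (-140)² = 19600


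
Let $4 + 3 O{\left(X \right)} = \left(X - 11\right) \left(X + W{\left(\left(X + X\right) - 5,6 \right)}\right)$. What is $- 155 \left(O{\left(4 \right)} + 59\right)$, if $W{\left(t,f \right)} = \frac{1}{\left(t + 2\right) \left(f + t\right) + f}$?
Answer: $- \frac{1145140}{153} \approx -7484.6$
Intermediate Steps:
$W{\left(t,f \right)} = \frac{1}{f + \left(2 + t\right) \left(f + t\right)}$ ($W{\left(t,f \right)} = \frac{1}{\left(2 + t\right) \left(f + t\right) + f} = \frac{1}{f + \left(2 + t\right) \left(f + t\right)}$)
$O{\left(X \right)} = - \frac{4}{3} + \frac{\left(-11 + X\right) \left(X + \frac{1}{-22 + \left(-5 + 2 X\right)^{2} + 16 X}\right)}{3}$ ($O{\left(X \right)} = - \frac{4}{3} + \frac{\left(X - 11\right) \left(X + \frac{1}{\left(\left(X + X\right) - 5\right)^{2} + 2 \left(\left(X + X\right) - 5\right) + 3 \cdot 6 + 6 \left(\left(X + X\right) - 5\right)}\right)}{3} = - \frac{4}{3} + \frac{\left(-11 + X\right) \left(X + \frac{1}{\left(2 X - 5\right)^{2} + 2 \left(2 X - 5\right) + 18 + 6 \left(2 X - 5\right)}\right)}{3} = - \frac{4}{3} + \frac{\left(-11 + X\right) \left(X + \frac{1}{\left(-5 + 2 X\right)^{2} + 2 \left(-5 + 2 X\right) + 18 + 6 \left(-5 + 2 X\right)}\right)}{3} = - \frac{4}{3} + \frac{\left(-11 + X\right) \left(X + \frac{1}{\left(-5 + 2 X\right)^{2} + \left(-10 + 4 X\right) + 18 + \left(-30 + 12 X\right)}\right)}{3} = - \frac{4}{3} + \frac{\left(-11 + X\right) \left(X + \frac{1}{-22 + \left(-5 + 2 X\right)^{2} + 16 X}\right)}{3}$)
$- 155 \left(O{\left(4 \right)} + 59\right) = - 155 \left(\frac{-23 - 48 \cdot 4^{3} - 64 + 4 \cdot 4^{4} + 31 \cdot 4^{2}}{3 \left(3 - 16 + 4 \cdot 4^{2}\right)} + 59\right) = - 155 \left(\frac{-23 - 3072 - 64 + 4 \cdot 256 + 31 \cdot 16}{3 \left(3 - 16 + 4 \cdot 16\right)} + 59\right) = - 155 \left(\frac{-23 - 3072 - 64 + 1024 + 496}{3 \left(3 - 16 + 64\right)} + 59\right) = - 155 \left(\frac{1}{3} \cdot \frac{1}{51} \left(-1639\right) + 59\right) = - 155 \left(- \frac{1639}{153} + 59\right) = \left(-155\right) \frac{7388}{153} = - \frac{1145140}{153}$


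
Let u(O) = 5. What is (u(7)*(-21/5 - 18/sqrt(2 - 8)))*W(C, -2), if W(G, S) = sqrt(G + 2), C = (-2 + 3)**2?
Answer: -21*sqrt(3) + 45*I*sqrt(2) ≈ -36.373 + 63.64*I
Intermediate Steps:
C = 1 (C = 1**2 = 1)
W(G, S) = sqrt(2 + G)
(u(7)*(-21/5 - 18/sqrt(2 - 8)))*W(C, -2) = (5*(-21/5 - 18/sqrt(2 - 8)))*sqrt(2 + 1) = (5*(-21*1/5 - 18*(-I*sqrt(6)/6)))*sqrt(3) = (5*(-21/5 - 18*(-I*sqrt(6)/6)))*sqrt(3) = (5*(-21/5 - (-3)*I*sqrt(6)))*sqrt(3) = (5*(-21/5 + 3*I*sqrt(6)))*sqrt(3) = (-21 + 15*I*sqrt(6))*sqrt(3) = sqrt(3)*(-21 + 15*I*sqrt(6))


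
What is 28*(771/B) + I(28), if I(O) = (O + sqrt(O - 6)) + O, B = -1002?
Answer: 5754/167 + sqrt(22) ≈ 39.146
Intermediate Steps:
I(O) = sqrt(-6 + O) + 2*O (I(O) = (O + sqrt(-6 + O)) + O = sqrt(-6 + O) + 2*O)
28*(771/B) + I(28) = 28*(771/(-1002)) + (sqrt(-6 + 28) + 2*28) = 28*(771*(-1/1002)) + (sqrt(22) + 56) = 28*(-257/334) + (56 + sqrt(22)) = -3598/167 + (56 + sqrt(22)) = 5754/167 + sqrt(22)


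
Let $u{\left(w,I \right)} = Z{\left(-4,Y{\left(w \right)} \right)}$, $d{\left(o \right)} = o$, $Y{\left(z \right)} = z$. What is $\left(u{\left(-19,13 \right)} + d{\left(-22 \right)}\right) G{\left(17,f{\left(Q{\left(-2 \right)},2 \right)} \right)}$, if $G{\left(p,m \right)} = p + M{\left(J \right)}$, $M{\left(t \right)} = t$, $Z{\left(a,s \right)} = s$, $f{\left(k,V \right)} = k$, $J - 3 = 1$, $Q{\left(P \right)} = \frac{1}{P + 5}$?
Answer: $-861$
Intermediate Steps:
$Q{\left(P \right)} = \frac{1}{5 + P}$
$J = 4$ ($J = 3 + 1 = 4$)
$u{\left(w,I \right)} = w$
$G{\left(p,m \right)} = 4 + p$ ($G{\left(p,m \right)} = p + 4 = 4 + p$)
$\left(u{\left(-19,13 \right)} + d{\left(-22 \right)}\right) G{\left(17,f{\left(Q{\left(-2 \right)},2 \right)} \right)} = \left(-19 - 22\right) \left(4 + 17\right) = \left(-41\right) 21 = -861$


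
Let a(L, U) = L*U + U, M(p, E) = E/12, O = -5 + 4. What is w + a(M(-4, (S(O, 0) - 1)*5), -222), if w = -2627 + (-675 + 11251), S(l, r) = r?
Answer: 15639/2 ≈ 7819.5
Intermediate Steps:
O = -1
M(p, E) = E/12 (M(p, E) = E*(1/12) = E/12)
a(L, U) = U + L*U
w = 7949 (w = -2627 + 10576 = 7949)
w + a(M(-4, (S(O, 0) - 1)*5), -222) = 7949 - 222*(1 + ((0 - 1)*5)/12) = 7949 - 222*(1 + (-1*5)/12) = 7949 - 222*(1 + (1/12)*(-5)) = 7949 - 222*(1 - 5/12) = 7949 - 222*7/12 = 7949 - 259/2 = 15639/2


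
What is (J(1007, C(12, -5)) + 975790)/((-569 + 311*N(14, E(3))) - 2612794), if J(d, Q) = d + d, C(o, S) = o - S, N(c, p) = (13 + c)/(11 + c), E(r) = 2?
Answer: -12222550/32662839 ≈ -0.37420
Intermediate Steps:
N(c, p) = (13 + c)/(11 + c)
J(d, Q) = 2*d
(J(1007, C(12, -5)) + 975790)/((-569 + 311*N(14, E(3))) - 2612794) = (2*1007 + 975790)/((-569 + 311*((13 + 14)/(11 + 14))) - 2612794) = (2014 + 975790)/((-569 + 311*(27/25)) - 2612794) = 977804/((-569 + 311*((1/25)*27)) - 2612794) = 977804/((-569 + 311*(27/25)) - 2612794) = 977804/((-569 + 8397/25) - 2612794) = 977804/(-5828/25 - 2612794) = 977804/(-65325678/25) = 977804*(-25/65325678) = -12222550/32662839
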